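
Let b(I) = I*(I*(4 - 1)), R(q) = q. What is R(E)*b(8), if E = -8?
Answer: -1536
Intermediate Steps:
b(I) = 3*I**2 (b(I) = I*(I*3) = I*(3*I) = 3*I**2)
R(E)*b(8) = -24*8**2 = -24*64 = -8*192 = -1536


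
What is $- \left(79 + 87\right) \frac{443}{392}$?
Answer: $- \frac{36769}{196} \approx -187.6$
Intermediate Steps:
$- \left(79 + 87\right) \frac{443}{392} = - 166 \cdot 443 \cdot \frac{1}{392} = - \frac{166 \cdot 443}{392} = \left(-1\right) \frac{36769}{196} = - \frac{36769}{196}$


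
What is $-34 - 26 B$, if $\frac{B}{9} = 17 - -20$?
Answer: $-8692$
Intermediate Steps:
$B = 333$ ($B = 9 \left(17 - -20\right) = 9 \left(17 + 20\right) = 9 \cdot 37 = 333$)
$-34 - 26 B = -34 - 8658 = -8692$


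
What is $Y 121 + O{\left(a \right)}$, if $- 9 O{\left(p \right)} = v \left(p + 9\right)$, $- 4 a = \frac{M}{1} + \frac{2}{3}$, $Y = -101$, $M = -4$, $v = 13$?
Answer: $- \frac{660701}{54} \approx -12235.0$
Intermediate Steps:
$a = \frac{5}{6}$ ($a = - \frac{- \frac{4}{1} + \frac{2}{3}}{4} = - \frac{\left(-4\right) 1 + 2 \cdot \frac{1}{3}}{4} = - \frac{-4 + \frac{2}{3}}{4} = \left(- \frac{1}{4}\right) \left(- \frac{10}{3}\right) = \frac{5}{6} \approx 0.83333$)
$O{\left(p \right)} = -13 - \frac{13 p}{9}$ ($O{\left(p \right)} = - \frac{13 \left(p + 9\right)}{9} = - \frac{13 \left(9 + p\right)}{9} = - \frac{117 + 13 p}{9} = -13 - \frac{13 p}{9}$)
$Y 121 + O{\left(a \right)} = \left(-101\right) 121 - \frac{767}{54} = -12221 - \frac{767}{54} = - \frac{660701}{54}$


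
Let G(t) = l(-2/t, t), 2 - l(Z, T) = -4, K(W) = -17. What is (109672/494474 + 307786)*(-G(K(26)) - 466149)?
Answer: -35472597129016290/247237 ≈ -1.4348e+11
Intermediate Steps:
l(Z, T) = 6 (l(Z, T) = 2 - 1*(-4) = 2 + 4 = 6)
G(t) = 6
(109672/494474 + 307786)*(-G(K(26)) - 466149) = (109672/494474 + 307786)*(-1*6 - 466149) = (109672*(1/494474) + 307786)*(-6 - 466149) = (54836/247237 + 307786)*(-466155) = (76096142118/247237)*(-466155) = -35472597129016290/247237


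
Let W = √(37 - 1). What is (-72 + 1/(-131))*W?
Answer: -56598/131 ≈ -432.05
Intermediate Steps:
W = 6 (W = √36 = 6)
(-72 + 1/(-131))*W = (-72 + 1/(-131))*6 = (-72 - 1/131)*6 = -9433/131*6 = -56598/131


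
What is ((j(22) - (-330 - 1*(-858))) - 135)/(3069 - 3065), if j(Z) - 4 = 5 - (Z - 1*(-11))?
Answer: -687/4 ≈ -171.75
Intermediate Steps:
j(Z) = -2 - Z (j(Z) = 4 + (5 - (Z - 1*(-11))) = 4 + (5 - (Z + 11)) = 4 + (5 - (11 + Z)) = 4 + (5 + (-11 - Z)) = 4 + (-6 - Z) = -2 - Z)
((j(22) - (-330 - 1*(-858))) - 135)/(3069 - 3065) = (((-2 - 1*22) - (-330 - 1*(-858))) - 135)/(3069 - 3065) = (((-2 - 22) - (-330 + 858)) - 135)/4 = ((-24 - 1*528) - 135)*(¼) = ((-24 - 528) - 135)*(¼) = (-552 - 135)*(¼) = -687*¼ = -687/4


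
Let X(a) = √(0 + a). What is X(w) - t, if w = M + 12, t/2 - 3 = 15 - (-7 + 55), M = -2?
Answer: 60 + √10 ≈ 63.162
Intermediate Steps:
t = -60 (t = 6 + 2*(15 - (-7 + 55)) = 6 + 2*(15 - 1*48) = 6 + 2*(15 - 48) = 6 + 2*(-33) = 6 - 66 = -60)
w = 10 (w = -2 + 12 = 10)
X(a) = √a
X(w) - t = √10 - 1*(-60) = √10 + 60 = 60 + √10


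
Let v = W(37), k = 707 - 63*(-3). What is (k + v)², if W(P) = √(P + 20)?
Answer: (896 + √57)² ≈ 8.1640e+5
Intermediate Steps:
W(P) = √(20 + P)
k = 896 (k = 707 + 189 = 896)
v = √57 (v = √(20 + 37) = √57 ≈ 7.5498)
(k + v)² = (896 + √57)²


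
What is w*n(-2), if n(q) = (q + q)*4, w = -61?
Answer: 976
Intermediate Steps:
n(q) = 8*q (n(q) = (2*q)*4 = 8*q)
w*n(-2) = -488*(-2) = -61*(-16) = 976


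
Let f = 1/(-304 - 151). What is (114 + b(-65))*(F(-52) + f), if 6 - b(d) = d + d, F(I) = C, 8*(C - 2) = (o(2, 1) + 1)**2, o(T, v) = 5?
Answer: 147825/91 ≈ 1624.5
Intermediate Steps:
C = 13/2 (C = 2 + (5 + 1)**2/8 = 2 + (1/8)*6**2 = 2 + (1/8)*36 = 2 + 9/2 = 13/2 ≈ 6.5000)
f = -1/455 (f = 1/(-455) = -1/455 ≈ -0.0021978)
F(I) = 13/2
b(d) = 6 - 2*d (b(d) = 6 - (d + d) = 6 - 2*d)
(114 + b(-65))*(F(-52) + f) = (114 + (6 - 2*(-65)))*(13/2 - 1/455) = (114 + (6 + 130))*(5913/910) = (114 + 136)*(5913/910) = 250*(5913/910) = 147825/91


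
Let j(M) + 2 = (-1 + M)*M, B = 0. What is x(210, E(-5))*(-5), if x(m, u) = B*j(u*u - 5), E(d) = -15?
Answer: 0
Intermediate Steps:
j(M) = -2 + M*(-1 + M) (j(M) = -2 + (-1 + M)*M = -2 + M*(-1 + M))
x(m, u) = 0 (x(m, u) = 0*(-2 + (u*u - 5)² - (u*u - 5)) = 0*(-2 + (u² - 5)² - (u² - 5)) = 0*(-2 + (-5 + u²)² - (-5 + u²)) = 0*(-2 + (-5 + u²)² + (5 - u²)) = 0*(3 + (-5 + u²)² - u²) = 0)
x(210, E(-5))*(-5) = 0*(-5) = 0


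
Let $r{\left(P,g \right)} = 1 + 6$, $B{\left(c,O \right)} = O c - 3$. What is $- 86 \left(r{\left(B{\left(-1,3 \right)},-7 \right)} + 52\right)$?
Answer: $-5074$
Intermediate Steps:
$B{\left(c,O \right)} = -3 + O c$
$r{\left(P,g \right)} = 7$
$- 86 \left(r{\left(B{\left(-1,3 \right)},-7 \right)} + 52\right) = - 86 \left(7 + 52\right) = \left(-86\right) 59 = -5074$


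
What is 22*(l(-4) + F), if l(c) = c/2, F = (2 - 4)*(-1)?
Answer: 0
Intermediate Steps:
F = 2 (F = -2*(-1) = 2)
l(c) = c/2 (l(c) = c*(½) = c/2)
22*(l(-4) + F) = 22*((½)*(-4) + 2) = 22*(-2 + 2) = 22*0 = 0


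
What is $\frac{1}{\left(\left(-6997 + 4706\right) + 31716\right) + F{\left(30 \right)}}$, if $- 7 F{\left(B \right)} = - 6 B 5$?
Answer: $\frac{7}{206875} \approx 3.3837 \cdot 10^{-5}$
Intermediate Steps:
$F{\left(B \right)} = \frac{30 B}{7}$ ($F{\left(B \right)} = - \frac{- 6 B 5}{7} = - \frac{\left(-30\right) B}{7} = \frac{30 B}{7}$)
$\frac{1}{\left(\left(-6997 + 4706\right) + 31716\right) + F{\left(30 \right)}} = \frac{1}{\left(\left(-6997 + 4706\right) + 31716\right) + \frac{30}{7} \cdot 30} = \frac{1}{\left(-2291 + 31716\right) + \frac{900}{7}} = \frac{1}{29425 + \frac{900}{7}} = \frac{1}{\frac{206875}{7}} = \frac{7}{206875}$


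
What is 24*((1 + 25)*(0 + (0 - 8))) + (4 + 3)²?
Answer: -4943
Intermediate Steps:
24*((1 + 25)*(0 + (0 - 8))) + (4 + 3)² = 24*(26*(0 - 8)) + 7² = 24*(26*(-8)) + 49 = 24*(-208) + 49 = -4992 + 49 = -4943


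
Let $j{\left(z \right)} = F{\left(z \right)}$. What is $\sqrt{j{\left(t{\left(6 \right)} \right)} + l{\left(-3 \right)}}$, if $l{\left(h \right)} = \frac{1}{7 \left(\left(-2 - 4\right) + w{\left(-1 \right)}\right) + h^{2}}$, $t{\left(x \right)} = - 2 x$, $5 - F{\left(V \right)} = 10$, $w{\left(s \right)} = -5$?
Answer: $\frac{i \sqrt{5797}}{34} \approx 2.2394 i$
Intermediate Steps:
$F{\left(V \right)} = -5$ ($F{\left(V \right)} = 5 - 10 = -5$)
$l{\left(h \right)} = \frac{1}{-77 + h^{2}}$ ($l{\left(h \right)} = \frac{1}{7 \left(\left(-2 - 4\right) - 5\right) + h^{2}} = \frac{1}{7 \left(-6 - 5\right) + h^{2}} = \frac{1}{7 \left(-11\right) + h^{2}} = \frac{1}{-77 + h^{2}}$)
$j{\left(z \right)} = -5$
$\sqrt{j{\left(t{\left(6 \right)} \right)} + l{\left(-3 \right)}} = \sqrt{-5 + \frac{1}{-77 + \left(-3\right)^{2}}} = \sqrt{-5 + \frac{1}{-77 + 9}} = \sqrt{-5 + \frac{1}{-68}} = \sqrt{-5 - \frac{1}{68}} = \sqrt{- \frac{341}{68}} = \frac{i \sqrt{5797}}{34}$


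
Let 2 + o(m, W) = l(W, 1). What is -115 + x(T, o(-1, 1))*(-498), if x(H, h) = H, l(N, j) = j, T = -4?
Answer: 1877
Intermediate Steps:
o(m, W) = -1 (o(m, W) = -2 + 1 = -1)
-115 + x(T, o(-1, 1))*(-498) = -115 - 4*(-498) = -115 + 1992 = 1877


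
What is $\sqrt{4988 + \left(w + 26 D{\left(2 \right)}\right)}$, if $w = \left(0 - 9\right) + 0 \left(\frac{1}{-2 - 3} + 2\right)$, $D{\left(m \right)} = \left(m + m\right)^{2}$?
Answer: $\sqrt{5395} \approx 73.451$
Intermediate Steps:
$D{\left(m \right)} = 4 m^{2}$ ($D{\left(m \right)} = \left(2 m\right)^{2} = 4 m^{2}$)
$w = -9$ ($w = -9 + 0 \left(\frac{1}{-5} + 2\right) = -9 + 0 \left(- \frac{1}{5} + 2\right) = -9 + 0 \cdot \frac{9}{5} = -9 + 0 = -9$)
$\sqrt{4988 + \left(w + 26 D{\left(2 \right)}\right)} = \sqrt{4988 - \left(9 - 26 \cdot 4 \cdot 2^{2}\right)} = \sqrt{4988 - \left(9 - 26 \cdot 4 \cdot 4\right)} = \sqrt{4988 + \left(-9 + 26 \cdot 16\right)} = \sqrt{4988 + \left(-9 + 416\right)} = \sqrt{4988 + 407} = \sqrt{5395}$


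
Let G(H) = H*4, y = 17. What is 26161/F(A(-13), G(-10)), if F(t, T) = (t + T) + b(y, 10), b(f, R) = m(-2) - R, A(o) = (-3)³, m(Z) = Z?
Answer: -26161/79 ≈ -331.15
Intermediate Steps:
A(o) = -27
b(f, R) = -2 - R
G(H) = 4*H
F(t, T) = -12 + T + t (F(t, T) = (t + T) + (-2 - 1*10) = (T + t) + (-2 - 10) = (T + t) - 12 = -12 + T + t)
26161/F(A(-13), G(-10)) = 26161/(-12 + 4*(-10) - 27) = 26161/(-12 - 40 - 27) = 26161/(-79) = 26161*(-1/79) = -26161/79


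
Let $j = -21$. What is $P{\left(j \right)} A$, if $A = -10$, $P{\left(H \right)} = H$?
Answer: $210$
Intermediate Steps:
$P{\left(j \right)} A = \left(-21\right) \left(-10\right) = 210$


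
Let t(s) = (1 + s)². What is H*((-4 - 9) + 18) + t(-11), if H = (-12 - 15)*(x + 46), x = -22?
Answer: -3140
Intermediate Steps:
H = -648 (H = (-12 - 15)*(-22 + 46) = -27*24 = -648)
H*((-4 - 9) + 18) + t(-11) = -648*((-4 - 9) + 18) + (1 - 11)² = -648*(-13 + 18) + (-10)² = -648*5 + 100 = -3240 + 100 = -3140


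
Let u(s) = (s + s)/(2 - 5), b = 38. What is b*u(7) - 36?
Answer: -640/3 ≈ -213.33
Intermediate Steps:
u(s) = -2*s/3 (u(s) = (2*s)/(-3) = (2*s)*(-⅓) = -2*s/3)
b*u(7) - 36 = 38*(-⅔*7) - 36 = 38*(-14/3) - 36 = -532/3 - 36 = -640/3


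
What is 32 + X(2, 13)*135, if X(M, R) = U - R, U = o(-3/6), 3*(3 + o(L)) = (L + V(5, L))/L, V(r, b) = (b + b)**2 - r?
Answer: -1723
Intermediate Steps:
V(r, b) = -r + 4*b**2 (V(r, b) = (2*b)**2 - r = 4*b**2 - r = -r + 4*b**2)
o(L) = -3 + (-5 + L + 4*L**2)/(3*L) (o(L) = -3 + ((L + (-1*5 + 4*L**2))/L)/3 = -3 + ((L + (-5 + 4*L**2))/L)/3 = -3 + ((-5 + L + 4*L**2)/L)/3 = -3 + (-5 + L + 4*L**2)/(3*L))
U = 0 (U = (-5 - (-24)/6 + 4*(-3/6)**2)/(3*((-3/6))) = (-5 - (-24)/6 + 4*(-3*1/6)**2)/(3*((-3*1/6))) = (-5 - 8*(-1/2) + 4*(-1/2)**2)/(3*(-1/2)) = (1/3)*(-2)*(-5 + 4 + 4*(1/4)) = (1/3)*(-2)*(-5 + 4 + 1) = (1/3)*(-2)*0 = 0)
X(M, R) = -R (X(M, R) = 0 - R = -R)
32 + X(2, 13)*135 = 32 - 1*13*135 = 32 - 13*135 = 32 - 1755 = -1723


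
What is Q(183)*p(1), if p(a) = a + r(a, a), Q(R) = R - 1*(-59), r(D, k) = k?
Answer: 484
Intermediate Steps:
Q(R) = 59 + R (Q(R) = R + 59 = 59 + R)
p(a) = 2*a (p(a) = a + a = 2*a)
Q(183)*p(1) = (59 + 183)*(2*1) = 242*2 = 484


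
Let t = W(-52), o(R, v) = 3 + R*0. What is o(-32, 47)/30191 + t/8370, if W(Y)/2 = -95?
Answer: -571118/25269867 ≈ -0.022601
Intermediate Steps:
W(Y) = -190 (W(Y) = 2*(-95) = -190)
o(R, v) = 3 (o(R, v) = 3 + 0 = 3)
t = -190
o(-32, 47)/30191 + t/8370 = 3/30191 - 190/8370 = 3*(1/30191) - 190*1/8370 = 3/30191 - 19/837 = -571118/25269867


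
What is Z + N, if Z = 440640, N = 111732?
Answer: 552372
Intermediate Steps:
Z + N = 440640 + 111732 = 552372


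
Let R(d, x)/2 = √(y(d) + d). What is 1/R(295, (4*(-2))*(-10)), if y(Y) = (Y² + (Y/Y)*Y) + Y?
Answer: √87910/175820 ≈ 0.0016864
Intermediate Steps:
y(Y) = Y² + 2*Y (y(Y) = (Y² + 1*Y) + Y = (Y² + Y) + Y = (Y + Y²) + Y = Y² + 2*Y)
R(d, x) = 2*√(d + d*(2 + d)) (R(d, x) = 2*√(d*(2 + d) + d) = 2*√(d + d*(2 + d)))
1/R(295, (4*(-2))*(-10)) = 1/(2*√(295*(3 + 295))) = 1/(2*√(295*298)) = 1/(2*√87910) = √87910/175820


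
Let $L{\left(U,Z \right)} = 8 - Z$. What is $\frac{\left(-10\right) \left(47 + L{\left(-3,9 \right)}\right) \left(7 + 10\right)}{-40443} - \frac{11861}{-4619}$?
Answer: $\frac{30342059}{10988601} \approx 2.7612$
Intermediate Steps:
$\frac{\left(-10\right) \left(47 + L{\left(-3,9 \right)}\right) \left(7 + 10\right)}{-40443} - \frac{11861}{-4619} = \frac{\left(-10\right) \left(47 + \left(8 - 9\right)\right) \left(7 + 10\right)}{-40443} - \frac{11861}{-4619} = - 10 \left(47 + \left(8 - 9\right)\right) 17 \left(- \frac{1}{40443}\right) - - \frac{11861}{4619} = - 10 \left(47 - 1\right) 17 \left(- \frac{1}{40443}\right) + \frac{11861}{4619} = - 10 \cdot 46 \cdot 17 \left(- \frac{1}{40443}\right) + \frac{11861}{4619} = \left(-10\right) 782 \left(- \frac{1}{40443}\right) + \frac{11861}{4619} = \left(-7820\right) \left(- \frac{1}{40443}\right) + \frac{11861}{4619} = \frac{460}{2379} + \frac{11861}{4619} = \frac{30342059}{10988601}$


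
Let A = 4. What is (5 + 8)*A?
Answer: 52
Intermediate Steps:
(5 + 8)*A = (5 + 8)*4 = 13*4 = 52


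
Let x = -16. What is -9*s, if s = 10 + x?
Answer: 54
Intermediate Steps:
s = -6 (s = 10 - 16 = -6)
-9*s = -9*(-6) = 54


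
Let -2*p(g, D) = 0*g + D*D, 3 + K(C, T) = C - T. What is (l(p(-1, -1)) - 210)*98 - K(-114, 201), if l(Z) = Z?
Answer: -20311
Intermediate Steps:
K(C, T) = -3 + C - T (K(C, T) = -3 + (C - T) = -3 + C - T)
p(g, D) = -D²/2 (p(g, D) = -(0*g + D*D)/2 = -(0 + D²)/2 = -D²/2)
(l(p(-1, -1)) - 210)*98 - K(-114, 201) = (-½*(-1)² - 210)*98 - (-3 - 114 - 1*201) = (-½*1 - 210)*98 - (-3 - 114 - 201) = (-½ - 210)*98 - 1*(-318) = -421/2*98 + 318 = -20629 + 318 = -20311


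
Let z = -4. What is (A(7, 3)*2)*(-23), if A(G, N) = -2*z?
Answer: -368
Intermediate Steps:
A(G, N) = 8 (A(G, N) = -2*(-4) = 8)
(A(7, 3)*2)*(-23) = (8*2)*(-23) = 16*(-23) = -368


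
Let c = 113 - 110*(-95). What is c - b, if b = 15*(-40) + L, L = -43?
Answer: 11206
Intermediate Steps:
c = 10563 (c = 113 + 10450 = 10563)
b = -643 (b = 15*(-40) - 43 = -600 - 43 = -643)
c - b = 10563 - 1*(-643) = 10563 + 643 = 11206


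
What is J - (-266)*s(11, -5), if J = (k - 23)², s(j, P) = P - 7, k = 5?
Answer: -2868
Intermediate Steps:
s(j, P) = -7 + P
J = 324 (J = (5 - 23)² = (-18)² = 324)
J - (-266)*s(11, -5) = 324 - (-266)*(-7 - 5) = 324 - (-266)*(-12) = 324 - 1*3192 = 324 - 3192 = -2868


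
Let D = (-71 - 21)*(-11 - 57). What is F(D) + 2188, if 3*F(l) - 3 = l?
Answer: 12823/3 ≈ 4274.3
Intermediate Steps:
D = 6256 (D = -92*(-68) = 6256)
F(l) = 1 + l/3
F(D) + 2188 = (1 + (1/3)*6256) + 2188 = (1 + 6256/3) + 2188 = 6259/3 + 2188 = 12823/3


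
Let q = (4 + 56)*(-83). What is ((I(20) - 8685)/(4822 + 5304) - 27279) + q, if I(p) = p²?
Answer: -326662919/10126 ≈ -32260.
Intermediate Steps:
q = -4980 (q = 60*(-83) = -4980)
((I(20) - 8685)/(4822 + 5304) - 27279) + q = ((20² - 8685)/(4822 + 5304) - 27279) - 4980 = ((400 - 8685)/10126 - 27279) - 4980 = (-8285*1/10126 - 27279) - 4980 = (-8285/10126 - 27279) - 4980 = -276235439/10126 - 4980 = -326662919/10126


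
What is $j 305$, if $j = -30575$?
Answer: $-9325375$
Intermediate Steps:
$j 305 = \left(-30575\right) 305 = -9325375$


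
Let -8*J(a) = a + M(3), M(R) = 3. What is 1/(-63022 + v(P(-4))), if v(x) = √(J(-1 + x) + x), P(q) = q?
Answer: -252088/15887089951 - 2*I*√15/15887089951 ≈ -1.5867e-5 - 4.8756e-10*I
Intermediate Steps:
J(a) = -3/8 - a/8 (J(a) = -(a + 3)/8 = -(3 + a)/8 = -3/8 - a/8)
v(x) = √(-¼ + 7*x/8) (v(x) = √((-3/8 - (-1 + x)/8) + x) = √((-3/8 + (⅛ - x/8)) + x) = √((-¼ - x/8) + x) = √(-¼ + 7*x/8))
1/(-63022 + v(P(-4))) = 1/(-63022 + √(-4 + 14*(-4))/4) = 1/(-63022 + √(-4 - 56)/4) = 1/(-63022 + √(-60)/4) = 1/(-63022 + (2*I*√15)/4) = 1/(-63022 + I*√15/2)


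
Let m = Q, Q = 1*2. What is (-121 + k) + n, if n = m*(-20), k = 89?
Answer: -72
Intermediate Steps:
Q = 2
m = 2
n = -40 (n = 2*(-20) = -40)
(-121 + k) + n = (-121 + 89) - 40 = -32 - 40 = -72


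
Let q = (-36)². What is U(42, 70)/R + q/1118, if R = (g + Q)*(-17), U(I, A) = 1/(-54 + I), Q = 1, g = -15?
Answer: 1850129/1596504 ≈ 1.1589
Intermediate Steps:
R = 238 (R = (-15 + 1)*(-17) = -14*(-17) = 238)
q = 1296
U(42, 70)/R + q/1118 = 1/((-54 + 42)*238) + 1296/1118 = (1/238)/(-12) + 1296*(1/1118) = -1/12*1/238 + 648/559 = -1/2856 + 648/559 = 1850129/1596504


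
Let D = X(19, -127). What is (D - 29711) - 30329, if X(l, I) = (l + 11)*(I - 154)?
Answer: -68470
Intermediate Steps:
X(l, I) = (-154 + I)*(11 + l) (X(l, I) = (11 + l)*(-154 + I) = (-154 + I)*(11 + l))
D = -8430 (D = -1694 - 154*19 + 11*(-127) - 127*19 = -1694 - 2926 - 1397 - 2413 = -8430)
(D - 29711) - 30329 = (-8430 - 29711) - 30329 = -38141 - 30329 = -68470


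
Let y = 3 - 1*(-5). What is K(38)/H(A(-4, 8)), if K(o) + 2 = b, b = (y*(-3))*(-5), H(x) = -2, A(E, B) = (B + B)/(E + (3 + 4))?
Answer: -59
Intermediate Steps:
A(E, B) = 2*B/(7 + E) (A(E, B) = (2*B)/(E + 7) = (2*B)/(7 + E) = 2*B/(7 + E))
y = 8 (y = 3 + 5 = 8)
b = 120 (b = (8*(-3))*(-5) = -24*(-5) = 120)
K(o) = 118 (K(o) = -2 + 120 = 118)
K(38)/H(A(-4, 8)) = 118/(-2) = 118*(-½) = -59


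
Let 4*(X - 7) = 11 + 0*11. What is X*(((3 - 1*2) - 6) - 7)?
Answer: -117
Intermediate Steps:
X = 39/4 (X = 7 + (11 + 0*11)/4 = 7 + (11 + 0)/4 = 7 + (1/4)*11 = 7 + 11/4 = 39/4 ≈ 9.7500)
X*(((3 - 1*2) - 6) - 7) = 39*(((3 - 1*2) - 6) - 7)/4 = 39*(((3 - 2) - 6) - 7)/4 = 39*((1 - 6) - 7)/4 = 39*(-5 - 7)/4 = (39/4)*(-12) = -117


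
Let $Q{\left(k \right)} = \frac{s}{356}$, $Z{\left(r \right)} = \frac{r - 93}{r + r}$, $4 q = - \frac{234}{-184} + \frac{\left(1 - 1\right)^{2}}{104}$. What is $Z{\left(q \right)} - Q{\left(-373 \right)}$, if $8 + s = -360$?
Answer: $- \frac{1004665}{6942} \approx -144.72$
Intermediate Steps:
$s = -368$ ($s = -8 - 360 = -368$)
$q = \frac{117}{368}$ ($q = \frac{- \frac{234}{-184} + \frac{\left(1 - 1\right)^{2}}{104}}{4} = \frac{\left(-234\right) \left(- \frac{1}{184}\right) + 0^{2} \cdot \frac{1}{104}}{4} = \frac{\frac{117}{92} + 0 \cdot \frac{1}{104}}{4} = \frac{\frac{117}{92} + 0}{4} = \frac{1}{4} \cdot \frac{117}{92} = \frac{117}{368} \approx 0.31793$)
$Z{\left(r \right)} = \frac{-93 + r}{2 r}$
$Q{\left(k \right)} = - \frac{92}{89}$ ($Q{\left(k \right)} = - \frac{368}{356} = \left(-368\right) \frac{1}{356} = - \frac{92}{89}$)
$Z{\left(q \right)} - Q{\left(-373 \right)} = \frac{-93 + \frac{117}{368}}{2 \cdot \frac{117}{368}} - - \frac{92}{89} = \frac{1}{2} \cdot \frac{368}{117} \left(- \frac{34107}{368}\right) + \frac{92}{89} = - \frac{11369}{78} + \frac{92}{89} = - \frac{1004665}{6942}$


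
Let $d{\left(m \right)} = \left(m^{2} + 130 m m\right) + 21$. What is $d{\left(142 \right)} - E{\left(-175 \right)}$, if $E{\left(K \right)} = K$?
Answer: $2641680$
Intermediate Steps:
$d{\left(m \right)} = 21 + 131 m^{2}$ ($d{\left(m \right)} = \left(m^{2} + 130 m^{2}\right) + 21 = 131 m^{2} + 21 = 21 + 131 m^{2}$)
$d{\left(142 \right)} - E{\left(-175 \right)} = \left(21 + 131 \cdot 142^{2}\right) - -175 = \left(21 + 131 \cdot 20164\right) + 175 = \left(21 + 2641484\right) + 175 = 2641505 + 175 = 2641680$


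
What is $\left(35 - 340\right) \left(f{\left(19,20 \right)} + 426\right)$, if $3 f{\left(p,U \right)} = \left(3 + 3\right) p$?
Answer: $-141520$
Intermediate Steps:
$f{\left(p,U \right)} = 2 p$ ($f{\left(p,U \right)} = \frac{\left(3 + 3\right) p}{3} = \frac{6 p}{3} = 2 p$)
$\left(35 - 340\right) \left(f{\left(19,20 \right)} + 426\right) = \left(35 - 340\right) \left(2 \cdot 19 + 426\right) = - 305 \left(38 + 426\right) = \left(-305\right) 464 = -141520$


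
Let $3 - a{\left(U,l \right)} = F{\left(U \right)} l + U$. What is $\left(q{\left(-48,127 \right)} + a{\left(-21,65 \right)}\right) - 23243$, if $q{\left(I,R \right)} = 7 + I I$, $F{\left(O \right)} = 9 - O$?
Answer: $-22858$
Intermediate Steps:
$a{\left(U,l \right)} = 3 - U - l \left(9 - U\right)$ ($a{\left(U,l \right)} = 3 - \left(\left(9 - U\right) l + U\right) = 3 - \left(l \left(9 - U\right) + U\right) = 3 - \left(U + l \left(9 - U\right)\right) = 3 - U - l \left(9 - U\right)$)
$q{\left(I,R \right)} = 7 + I^{2}$
$\left(q{\left(-48,127 \right)} + a{\left(-21,65 \right)}\right) - 23243 = \left(\left(7 + \left(-48\right)^{2}\right) + \left(3 - -21 + 65 \left(-9 - 21\right)\right)\right) - 23243 = \left(\left(7 + 2304\right) + \left(3 + 21 + 65 \left(-30\right)\right)\right) - 23243 = \left(2311 + \left(3 + 21 - 1950\right)\right) - 23243 = \left(2311 - 1926\right) - 23243 = 385 - 23243 = -22858$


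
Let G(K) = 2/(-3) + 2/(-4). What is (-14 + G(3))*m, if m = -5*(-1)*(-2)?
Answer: 455/3 ≈ 151.67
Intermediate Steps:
G(K) = -7/6 (G(K) = 2*(-⅓) + 2*(-¼) = -⅔ - ½ = -7/6)
m = -10 (m = 5*(-2) = -10)
(-14 + G(3))*m = (-14 - 7/6)*(-10) = -91/6*(-10) = 455/3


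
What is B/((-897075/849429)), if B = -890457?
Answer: 28014074039/33225 ≈ 8.4316e+5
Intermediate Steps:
B/((-897075/849429)) = -890457/((-897075/849429)) = -890457/((-897075*1/849429)) = -890457/(-99675/94381) = -890457*(-94381/99675) = 28014074039/33225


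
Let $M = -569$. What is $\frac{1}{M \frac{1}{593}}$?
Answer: $- \frac{593}{569} \approx -1.0422$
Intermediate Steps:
$\frac{1}{M \frac{1}{593}} = \frac{1}{\left(-569\right) \frac{1}{593}} = \frac{1}{- \frac{569}{593}} = - \frac{593}{569}$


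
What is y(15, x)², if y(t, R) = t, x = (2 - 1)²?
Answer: 225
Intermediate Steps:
x = 1 (x = 1² = 1)
y(15, x)² = 15² = 225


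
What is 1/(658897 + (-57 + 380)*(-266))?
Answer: 1/572979 ≈ 1.7453e-6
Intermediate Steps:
1/(658897 + (-57 + 380)*(-266)) = 1/(658897 + 323*(-266)) = 1/(658897 - 85918) = 1/572979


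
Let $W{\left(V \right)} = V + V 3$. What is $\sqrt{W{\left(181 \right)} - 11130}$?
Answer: $11 i \sqrt{86} \approx 102.01 i$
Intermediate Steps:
$W{\left(V \right)} = 4 V$ ($W{\left(V \right)} = V + 3 V = 4 V$)
$\sqrt{W{\left(181 \right)} - 11130} = \sqrt{4 \cdot 181 - 11130} = \sqrt{724 - 11130} = \sqrt{-10406} = 11 i \sqrt{86}$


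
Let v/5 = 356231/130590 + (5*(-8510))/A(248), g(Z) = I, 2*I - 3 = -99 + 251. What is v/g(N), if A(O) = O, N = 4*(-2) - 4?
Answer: -1367064803/125496990 ≈ -10.893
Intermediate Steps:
N = -12 (N = -8 - 4 = -12)
I = 155/2 (I = 3/2 + (-99 + 251)/2 = 3/2 + (½)*152 = 3/2 + 76 = 155/2 ≈ 77.500)
g(Z) = 155/2
v = -1367064803/1619316 (v = 5*(356231/130590 + (5*(-8510))/248) = 5*(356231*(1/130590) - 42550*1/248) = 5*(356231/130590 - 21275/124) = 5*(-1367064803/8096580) = -1367064803/1619316 ≈ -844.22)
v/g(N) = -1367064803/(1619316*155/2) = -1367064803/1619316*2/155 = -1367064803/125496990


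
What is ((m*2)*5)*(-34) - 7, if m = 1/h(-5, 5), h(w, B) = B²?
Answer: -103/5 ≈ -20.600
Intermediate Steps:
m = 1/25 (m = 1/(5²) = 1/25 ≈ 0.040000)
((m*2)*5)*(-34) - 7 = (((1/25)*2)*5)*(-34) - 7 = ((2/25)*5)*(-34) - 7 = (⅖)*(-34) - 7 = -68/5 - 7 = -103/5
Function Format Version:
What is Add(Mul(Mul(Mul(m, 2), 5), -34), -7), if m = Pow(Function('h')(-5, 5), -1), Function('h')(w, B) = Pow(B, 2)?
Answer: Rational(-103, 5) ≈ -20.600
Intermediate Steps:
m = Rational(1, 25) (m = Pow(Pow(5, 2), -1) = Pow(25, -1) = Rational(1, 25) ≈ 0.040000)
Add(Mul(Mul(Mul(m, 2), 5), -34), -7) = Add(Mul(Mul(Mul(Rational(1, 25), 2), 5), -34), -7) = Add(Mul(Mul(Rational(2, 25), 5), -34), -7) = Add(Mul(Rational(2, 5), -34), -7) = Add(Rational(-68, 5), -7) = Rational(-103, 5)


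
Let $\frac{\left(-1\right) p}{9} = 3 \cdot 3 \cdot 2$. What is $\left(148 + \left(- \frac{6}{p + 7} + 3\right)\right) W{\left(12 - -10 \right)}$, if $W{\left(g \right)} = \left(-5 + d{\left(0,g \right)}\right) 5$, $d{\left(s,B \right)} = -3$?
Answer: $- \frac{187288}{31} \approx -6041.5$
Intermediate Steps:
$p = -162$ ($p = - 9 \cdot 3 \cdot 3 \cdot 2 = - 9 \cdot 9 \cdot 2 = \left(-9\right) 18 = -162$)
$W{\left(g \right)} = -40$ ($W{\left(g \right)} = \left(-5 - 3\right) 5 = \left(-8\right) 5 = -40$)
$\left(148 + \left(- \frac{6}{p + 7} + 3\right)\right) W{\left(12 - -10 \right)} = \left(148 + \left(- \frac{6}{-162 + 7} + 3\right)\right) \left(-40\right) = \left(148 + \left(- \frac{6}{-155} + 3\right)\right) \left(-40\right) = \left(148 + \left(\left(-6\right) \left(- \frac{1}{155}\right) + 3\right)\right) \left(-40\right) = \left(148 + \left(\frac{6}{155} + 3\right)\right) \left(-40\right) = \left(148 + \frac{471}{155}\right) \left(-40\right) = \frac{23411}{155} \left(-40\right) = - \frac{187288}{31}$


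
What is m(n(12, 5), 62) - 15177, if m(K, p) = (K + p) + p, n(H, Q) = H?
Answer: -15041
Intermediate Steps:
m(K, p) = K + 2*p
m(n(12, 5), 62) - 15177 = (12 + 2*62) - 15177 = (12 + 124) - 15177 = 136 - 15177 = -15041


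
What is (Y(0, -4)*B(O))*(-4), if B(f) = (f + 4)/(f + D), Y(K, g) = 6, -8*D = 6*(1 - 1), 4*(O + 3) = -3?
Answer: 8/5 ≈ 1.6000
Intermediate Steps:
O = -15/4 (O = -3 + (¼)*(-3) = -3 - ¾ = -15/4 ≈ -3.7500)
D = 0 (D = -3*(1 - 1)/4 = -3*0/4 = -⅛*0 = 0)
B(f) = (4 + f)/f (B(f) = (f + 4)/(f + 0) = (4 + f)/f)
(Y(0, -4)*B(O))*(-4) = (6*((4 - 15/4)/(-15/4)))*(-4) = (6*(-4/15*¼))*(-4) = (6*(-1/15))*(-4) = -⅖*(-4) = 8/5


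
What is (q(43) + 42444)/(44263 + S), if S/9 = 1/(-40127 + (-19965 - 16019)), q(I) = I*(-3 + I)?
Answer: 840341551/842225296 ≈ 0.99776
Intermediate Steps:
S = -9/76111 (S = 9/(-40127 + (-19965 - 16019)) = 9/(-40127 - 35984) = 9/(-76111) = 9*(-1/76111) = -9/76111 ≈ -0.00011825)
(q(43) + 42444)/(44263 + S) = (43*(-3 + 43) + 42444)/(44263 - 9/76111) = (43*40 + 42444)/(3368901184/76111) = (1720 + 42444)*(76111/3368901184) = 44164*(76111/3368901184) = 840341551/842225296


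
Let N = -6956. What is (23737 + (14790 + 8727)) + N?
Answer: 40298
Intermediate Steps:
(23737 + (14790 + 8727)) + N = (23737 + (14790 + 8727)) - 6956 = (23737 + 23517) - 6956 = 47254 - 6956 = 40298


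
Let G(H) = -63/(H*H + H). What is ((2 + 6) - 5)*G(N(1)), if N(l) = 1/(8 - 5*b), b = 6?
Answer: 4356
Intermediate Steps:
N(l) = -1/22 (N(l) = 1/(8 - 5*6) = 1/(8 - 30) = 1/(-22) = -1/22)
G(H) = -63/(H + H²) (G(H) = -63/(H² + H) = -63/(H + H²))
((2 + 6) - 5)*G(N(1)) = ((2 + 6) - 5)*(-63/((-1/22)*(1 - 1/22))) = (8 - 5)*(-63*(-22)/21/22) = 3*(-63*(-22)*22/21) = 3*1452 = 4356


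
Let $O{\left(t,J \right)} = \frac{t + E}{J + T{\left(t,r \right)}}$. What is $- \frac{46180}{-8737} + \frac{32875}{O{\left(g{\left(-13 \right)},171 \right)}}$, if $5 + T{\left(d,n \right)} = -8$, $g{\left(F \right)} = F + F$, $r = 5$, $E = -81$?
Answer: $- \frac{45377220990}{934859} \approx -48539.0$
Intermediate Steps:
$g{\left(F \right)} = 2 F$
$T{\left(d,n \right)} = -13$ ($T{\left(d,n \right)} = -5 - 8 = -13$)
$O{\left(t,J \right)} = \frac{-81 + t}{-13 + J}$ ($O{\left(t,J \right)} = \frac{t - 81}{J - 13} = \frac{-81 + t}{-13 + J}$)
$- \frac{46180}{-8737} + \frac{32875}{O{\left(g{\left(-13 \right)},171 \right)}} = - \frac{46180}{-8737} + \frac{32875}{\frac{1}{-13 + 171} \left(-81 + 2 \left(-13\right)\right)} = \left(-46180\right) \left(- \frac{1}{8737}\right) + \frac{32875}{\frac{1}{158} \left(-81 - 26\right)} = \frac{46180}{8737} + \frac{32875}{\frac{1}{158} \left(-107\right)} = \frac{46180}{8737} + \frac{32875}{- \frac{107}{158}} = \frac{46180}{8737} + 32875 \left(- \frac{158}{107}\right) = \frac{46180}{8737} - \frac{5194250}{107} = - \frac{45377220990}{934859}$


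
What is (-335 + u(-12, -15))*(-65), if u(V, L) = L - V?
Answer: 21970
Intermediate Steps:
(-335 + u(-12, -15))*(-65) = (-335 + (-15 - 1*(-12)))*(-65) = (-335 + (-15 + 12))*(-65) = (-335 - 3)*(-65) = -338*(-65) = 21970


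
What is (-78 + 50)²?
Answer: 784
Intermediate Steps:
(-78 + 50)² = (-28)² = 784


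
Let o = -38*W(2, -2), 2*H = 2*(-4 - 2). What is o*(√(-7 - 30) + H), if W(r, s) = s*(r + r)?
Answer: -1824 + 304*I*√37 ≈ -1824.0 + 1849.2*I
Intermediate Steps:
W(r, s) = 2*r*s (W(r, s) = s*(2*r) = 2*r*s)
H = -6 (H = (2*(-4 - 2))/2 = (2*(-6))/2 = (½)*(-12) = -6)
o = 304 (o = -76*2*(-2) = -38*(-8) = 304)
o*(√(-7 - 30) + H) = 304*(√(-7 - 30) - 6) = 304*(√(-37) - 6) = 304*(I*√37 - 6) = 304*(-6 + I*√37) = -1824 + 304*I*√37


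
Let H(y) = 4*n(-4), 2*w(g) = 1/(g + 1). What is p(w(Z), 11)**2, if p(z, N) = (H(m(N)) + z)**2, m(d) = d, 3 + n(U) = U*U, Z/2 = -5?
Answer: 764269350625/104976 ≈ 7.2804e+6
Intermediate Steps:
Z = -10 (Z = 2*(-5) = -10)
n(U) = -3 + U**2 (n(U) = -3 + U*U = -3 + U**2)
w(g) = 1/(2*(1 + g)) (w(g) = 1/(2*(g + 1)) = 1/(2*(1 + g)))
H(y) = 52 (H(y) = 4*(-3 + (-4)**2) = 4*(-3 + 16) = 4*13 = 52)
p(z, N) = (52 + z)**2
p(w(Z), 11)**2 = ((52 + 1/(2*(1 - 10)))**2)**2 = ((52 + (1/2)/(-9))**2)**2 = ((52 + (1/2)*(-1/9))**2)**2 = ((52 - 1/18)**2)**2 = ((935/18)**2)**2 = (874225/324)**2 = 764269350625/104976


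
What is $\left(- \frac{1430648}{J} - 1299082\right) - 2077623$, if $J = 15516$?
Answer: $- \frac{13098596357}{3879} \approx -3.3768 \cdot 10^{6}$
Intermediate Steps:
$\left(- \frac{1430648}{J} - 1299082\right) - 2077623 = \left(- \frac{1430648}{15516} - 1299082\right) - 2077623 = \left(\left(-1430648\right) \frac{1}{15516} - 1299082\right) - 2077623 = \left(- \frac{357662}{3879} - 1299082\right) - 2077623 = - \frac{5039496740}{3879} - 2077623 = - \frac{13098596357}{3879}$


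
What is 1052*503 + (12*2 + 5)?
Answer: 529185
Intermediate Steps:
1052*503 + (12*2 + 5) = 529156 + (24 + 5) = 529156 + 29 = 529185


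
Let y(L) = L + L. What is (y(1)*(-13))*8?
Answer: -208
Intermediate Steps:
y(L) = 2*L
(y(1)*(-13))*8 = ((2*1)*(-13))*8 = (2*(-13))*8 = -26*8 = -208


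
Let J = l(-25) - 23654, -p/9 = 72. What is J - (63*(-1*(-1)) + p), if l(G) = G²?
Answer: -22444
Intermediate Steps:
p = -648 (p = -9*72 = -648)
J = -23029 (J = (-25)² - 23654 = 625 - 23654 = -23029)
J - (63*(-1*(-1)) + p) = -23029 - (63*(-1*(-1)) - 648) = -23029 - (63*1 - 648) = -23029 - (63 - 648) = -23029 - 1*(-585) = -23029 + 585 = -22444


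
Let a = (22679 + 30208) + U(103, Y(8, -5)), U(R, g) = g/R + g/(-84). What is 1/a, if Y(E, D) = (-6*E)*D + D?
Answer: 8652/457573859 ≈ 1.8908e-5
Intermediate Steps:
Y(E, D) = D - 6*D*E (Y(E, D) = -6*D*E + D = D - 6*D*E)
U(R, g) = -g/84 + g/R (U(R, g) = g/R + g*(-1/84) = g/R - g/84 = -g/84 + g/R)
a = 457573859/8652 (a = (22679 + 30208) + (-(-5)*(1 - 6*8)/84 - 5*(1 - 6*8)/103) = 52887 + (-(-5)*(1 - 48)/84 - 5*(1 - 48)*(1/103)) = 52887 + (-(-5)*(-47)/84 - 5*(-47)*(1/103)) = 52887 + (-1/84*235 + 235*(1/103)) = 52887 + (-235/84 + 235/103) = 52887 - 4465/8652 = 457573859/8652 ≈ 52887.)
1/a = 1/(457573859/8652) = 8652/457573859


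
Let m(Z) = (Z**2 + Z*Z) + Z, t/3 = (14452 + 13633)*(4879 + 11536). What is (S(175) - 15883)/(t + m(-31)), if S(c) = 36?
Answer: -15847/1383047716 ≈ -1.1458e-5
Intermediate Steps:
t = 1383045825 (t = 3*((14452 + 13633)*(4879 + 11536)) = 3*(28085*16415) = 3*461015275 = 1383045825)
m(Z) = Z + 2*Z**2 (m(Z) = (Z**2 + Z**2) + Z = 2*Z**2 + Z = Z + 2*Z**2)
(S(175) - 15883)/(t + m(-31)) = (36 - 15883)/(1383045825 - 31*(1 + 2*(-31))) = -15847/(1383045825 - 31*(1 - 62)) = -15847/(1383045825 - 31*(-61)) = -15847/(1383045825 + 1891) = -15847/1383047716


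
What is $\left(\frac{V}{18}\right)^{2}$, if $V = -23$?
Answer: $\frac{529}{324} \approx 1.6327$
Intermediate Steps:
$\left(\frac{V}{18}\right)^{2} = \left(- \frac{23}{18}\right)^{2} = \frac{529}{324}$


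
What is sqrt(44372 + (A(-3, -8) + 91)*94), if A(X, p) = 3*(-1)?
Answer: 2*sqrt(13161) ≈ 229.44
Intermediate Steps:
A(X, p) = -3
sqrt(44372 + (A(-3, -8) + 91)*94) = sqrt(44372 + (-3 + 91)*94) = sqrt(44372 + 88*94) = sqrt(44372 + 8272) = sqrt(52644) = 2*sqrt(13161)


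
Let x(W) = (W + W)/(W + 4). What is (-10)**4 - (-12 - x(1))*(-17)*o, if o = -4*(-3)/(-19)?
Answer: 962648/95 ≈ 10133.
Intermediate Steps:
x(W) = 2*W/(4 + W) (x(W) = (2*W)/(4 + W) = 2*W/(4 + W))
o = -12/19 (o = 12*(-1/19) = -12/19 ≈ -0.63158)
(-10)**4 - (-12 - x(1))*(-17)*o = (-10)**4 - (-12 - 2/(4 + 1))*(-17)*(-12)/19 = 10000 - (-12 - 2/5)*(-17)*(-12)/19 = 10000 - (-62/5*(-17))*(-12)/19 = 10000 - 1054*(-12)/(5*19) = 10000 - 1*(-12648/95) = 10000 + 12648/95 = 962648/95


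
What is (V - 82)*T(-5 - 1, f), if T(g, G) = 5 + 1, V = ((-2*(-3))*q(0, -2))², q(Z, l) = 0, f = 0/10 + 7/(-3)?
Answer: -492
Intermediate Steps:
f = -7/3 (f = 0*(⅒) + 7*(-⅓) = 0 - 7/3 = -7/3 ≈ -2.3333)
V = 0 (V = (-2*(-3)*0)² = (6*0)² = 0² = 0)
T(g, G) = 6
(V - 82)*T(-5 - 1, f) = (0 - 82)*6 = -82*6 = -492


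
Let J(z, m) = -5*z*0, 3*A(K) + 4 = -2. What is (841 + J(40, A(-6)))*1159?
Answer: 974719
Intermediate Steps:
A(K) = -2 (A(K) = -4/3 + (1/3)*(-2) = -4/3 - 2/3 = -2)
J(z, m) = 0
(841 + J(40, A(-6)))*1159 = (841 + 0)*1159 = 841*1159 = 974719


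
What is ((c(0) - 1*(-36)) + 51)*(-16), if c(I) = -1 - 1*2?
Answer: -1344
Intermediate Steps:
c(I) = -3 (c(I) = -1 - 2 = -3)
((c(0) - 1*(-36)) + 51)*(-16) = ((-3 - 1*(-36)) + 51)*(-16) = ((-3 + 36) + 51)*(-16) = (33 + 51)*(-16) = 84*(-16) = -1344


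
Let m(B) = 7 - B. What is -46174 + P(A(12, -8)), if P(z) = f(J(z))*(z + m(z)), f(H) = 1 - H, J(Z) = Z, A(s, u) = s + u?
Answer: -46195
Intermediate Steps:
P(z) = 7 - 7*z (P(z) = (1 - z)*(z + (7 - z)) = (1 - z)*7 = 7 - 7*z)
-46174 + P(A(12, -8)) = -46174 + (7 - 7*(12 - 8)) = -46174 + (7 - 7*4) = -46174 + (7 - 28) = -46174 - 21 = -46195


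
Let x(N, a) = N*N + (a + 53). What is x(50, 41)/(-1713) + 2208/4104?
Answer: -95326/97641 ≈ -0.97629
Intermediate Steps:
x(N, a) = 53 + a + N² (x(N, a) = N² + (53 + a) = 53 + a + N²)
x(50, 41)/(-1713) + 2208/4104 = (53 + 41 + 50²)/(-1713) + 2208/4104 = (53 + 41 + 2500)*(-1/1713) + 2208*(1/4104) = 2594*(-1/1713) + 92/171 = -2594/1713 + 92/171 = -95326/97641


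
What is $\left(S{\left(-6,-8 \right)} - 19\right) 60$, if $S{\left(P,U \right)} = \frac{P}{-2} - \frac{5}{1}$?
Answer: $-1260$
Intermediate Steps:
$S{\left(P,U \right)} = -5 - \frac{P}{2}$ ($S{\left(P,U \right)} = P \left(- \frac{1}{2}\right) - 5 = - \frac{P}{2} - 5 = -5 - \frac{P}{2}$)
$\left(S{\left(-6,-8 \right)} - 19\right) 60 = \left(\left(-5 - -3\right) - 19\right) 60 = \left(\left(-5 + 3\right) - 19\right) 60 = \left(-2 - 19\right) 60 = \left(-21\right) 60 = -1260$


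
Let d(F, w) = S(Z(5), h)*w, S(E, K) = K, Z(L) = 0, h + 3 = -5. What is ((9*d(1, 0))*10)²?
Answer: 0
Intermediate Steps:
h = -8 (h = -3 - 5 = -8)
d(F, w) = -8*w
((9*d(1, 0))*10)² = ((9*(-8*0))*10)² = ((9*0)*10)² = (0*10)² = 0² = 0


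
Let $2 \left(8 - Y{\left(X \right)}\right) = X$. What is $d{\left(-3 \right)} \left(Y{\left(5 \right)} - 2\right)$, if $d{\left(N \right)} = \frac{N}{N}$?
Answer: $\frac{7}{2} \approx 3.5$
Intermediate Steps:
$Y{\left(X \right)} = 8 - \frac{X}{2}$
$d{\left(N \right)} = 1$
$d{\left(-3 \right)} \left(Y{\left(5 \right)} - 2\right) = 1 \left(\left(8 - \frac{5}{2}\right) - 2\right) = 1 \left(\frac{11}{2} - 2\right) = 1 \cdot \frac{7}{2} = \frac{7}{2}$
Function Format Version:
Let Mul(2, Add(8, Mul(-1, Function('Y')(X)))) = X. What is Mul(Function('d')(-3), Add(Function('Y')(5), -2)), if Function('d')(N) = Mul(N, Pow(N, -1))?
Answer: Rational(7, 2) ≈ 3.5000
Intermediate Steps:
Function('Y')(X) = Add(8, Mul(Rational(-1, 2), X))
Function('d')(N) = 1
Mul(Function('d')(-3), Add(Function('Y')(5), -2)) = Mul(1, Add(Add(8, Mul(Rational(-1, 2), 5)), -2)) = Mul(1, Add(Add(8, Rational(-5, 2)), -2)) = Mul(1, Add(Rational(11, 2), -2)) = Mul(1, Rational(7, 2)) = Rational(7, 2)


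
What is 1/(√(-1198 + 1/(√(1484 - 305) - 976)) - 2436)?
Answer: -1/(2436 - I*√(1198 - 1/(-976 + 3*√131))) ≈ -0.00041043 - 5.8316e-6*I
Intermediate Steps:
1/(√(-1198 + 1/(√(1484 - 305) - 976)) - 2436) = 1/(√(-1198 + 1/(√1179 - 976)) - 2436) = 1/(√(-1198 + 1/(3*√131 - 976)) - 2436) = 1/(√(-1198 + 1/(-976 + 3*√131)) - 2436) = 1/(-2436 + √(-1198 + 1/(-976 + 3*√131)))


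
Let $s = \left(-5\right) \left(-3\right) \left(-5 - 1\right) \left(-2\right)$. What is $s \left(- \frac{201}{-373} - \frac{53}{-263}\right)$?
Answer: $\frac{13073760}{98099} \approx 133.27$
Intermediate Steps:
$s = 180$ ($s = 15 \left(\left(-6\right) \left(-2\right)\right) = 15 \cdot 12 = 180$)
$s \left(- \frac{201}{-373} - \frac{53}{-263}\right) = 180 \left(- \frac{201}{-373} - \frac{53}{-263}\right) = 180 \left(\left(-201\right) \left(- \frac{1}{373}\right) - - \frac{53}{263}\right) = 180 \left(\frac{201}{373} + \frac{53}{263}\right) = 180 \cdot \frac{72632}{98099} = \frac{13073760}{98099}$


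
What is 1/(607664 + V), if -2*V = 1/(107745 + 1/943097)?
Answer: 203227972532/123494322699742151 ≈ 1.6456e-6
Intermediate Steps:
V = -943097/203227972532 (V = -1/(2*(107745 + 1/943097)) = -1/(2*101613986266/943097) = -½*943097/101613986266 = -943097/203227972532 ≈ -4.6406e-6)
1/(607664 + V) = 1/(607664 - 943097/203227972532) = 1/(123494322699742151/203227972532) = 203227972532/123494322699742151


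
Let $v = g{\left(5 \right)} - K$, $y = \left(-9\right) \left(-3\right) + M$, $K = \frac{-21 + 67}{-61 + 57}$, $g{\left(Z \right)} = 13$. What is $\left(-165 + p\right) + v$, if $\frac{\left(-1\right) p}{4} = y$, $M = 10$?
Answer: $- \frac{577}{2} \approx -288.5$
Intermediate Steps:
$K = - \frac{23}{2}$ ($K = \frac{46}{-4} = 46 \left(- \frac{1}{4}\right) = - \frac{23}{2} \approx -11.5$)
$y = 37$ ($y = \left(-9\right) \left(-3\right) + 10 = 27 + 10 = 37$)
$v = \frac{49}{2}$ ($v = 13 - - \frac{23}{2} = 13 + \frac{23}{2} = \frac{49}{2} \approx 24.5$)
$p = -148$ ($p = \left(-4\right) 37 = -148$)
$\left(-165 + p\right) + v = \left(-165 - 148\right) + \frac{49}{2} = -313 + \frac{49}{2} = - \frac{577}{2}$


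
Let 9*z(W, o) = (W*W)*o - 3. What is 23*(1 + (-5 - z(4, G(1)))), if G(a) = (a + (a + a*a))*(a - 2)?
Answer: 115/3 ≈ 38.333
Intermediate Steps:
G(a) = (-2 + a)*(a² + 2*a) (G(a) = (a + (a + a²))*(-2 + a) = (a² + 2*a)*(-2 + a) = (-2 + a)*(a² + 2*a))
z(W, o) = -⅓ + o*W²/9 (z(W, o) = ((W*W)*o - 3)/9 = (W²*o - 3)/9 = (o*W² - 3)/9 = (-3 + o*W²)/9 = -⅓ + o*W²/9)
23*(1 + (-5 - z(4, G(1)))) = 23*(1 + (-5 - (-⅓ + (⅑)*(1*(-4 + 1²))*4²))) = 23*(1 + (-5 - (-⅓ + (⅑)*(1*(-4 + 1))*16))) = 23*(1 + (-5 - (-⅓ + (⅑)*(1*(-3))*16))) = 23*(1 + (-5 - (-⅓ + (⅑)*(-3)*16))) = 23*(1 + (-5 - (-⅓ - 16/3))) = 23*(1 + (-5 - 1*(-17/3))) = 23*(1 + (-5 + 17/3)) = 23*(1 + ⅔) = 23*(5/3) = 115/3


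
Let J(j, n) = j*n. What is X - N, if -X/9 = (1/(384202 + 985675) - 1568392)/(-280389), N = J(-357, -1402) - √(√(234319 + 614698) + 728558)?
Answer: -64088661404305563/128032814051 + √(728558 + √849017) ≈ -4.9971e+5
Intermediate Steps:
N = 500514 - √(728558 + √849017) (N = -357*(-1402) - √(√(234319 + 614698) + 728558) = 500514 - √(√849017 + 728558) = 500514 - √(728558 + √849017) ≈ 4.9966e+5)
X = -6445512383349/128032814051 (X = -9*(1/(384202 + 985675) - 1568392)/(-280389) = -9*(1/1369877 - 1568392)*(-1)/280389 = -(-19336537150047)*(-1)/(1369877*280389) = -9*2148504127783/384098442153 = -6445512383349/128032814051 ≈ -50.343)
X - N = -6445512383349/128032814051 - (500514 - √(728558 + √849017)) = -6445512383349/128032814051 + (-500514 + √(728558 + √849017)) = -64088661404305563/128032814051 + √(728558 + √849017)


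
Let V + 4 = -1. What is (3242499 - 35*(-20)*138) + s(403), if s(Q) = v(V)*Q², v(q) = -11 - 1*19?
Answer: -1533171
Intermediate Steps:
V = -5 (V = -4 - 1 = -5)
v(q) = -30 (v(q) = -11 - 19 = -30)
s(Q) = -30*Q²
(3242499 - 35*(-20)*138) + s(403) = (3242499 - 35*(-20)*138) - 30*403² = (3242499 + 700*138) - 30*162409 = (3242499 + 96600) - 4872270 = 3339099 - 4872270 = -1533171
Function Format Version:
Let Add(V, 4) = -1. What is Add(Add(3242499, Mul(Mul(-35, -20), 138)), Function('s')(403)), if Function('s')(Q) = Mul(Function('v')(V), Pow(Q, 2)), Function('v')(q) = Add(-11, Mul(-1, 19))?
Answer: -1533171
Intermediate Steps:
V = -5 (V = Add(-4, -1) = -5)
Function('v')(q) = -30 (Function('v')(q) = Add(-11, -19) = -30)
Function('s')(Q) = Mul(-30, Pow(Q, 2))
Add(Add(3242499, Mul(Mul(-35, -20), 138)), Function('s')(403)) = Add(Add(3242499, Mul(Mul(-35, -20), 138)), Mul(-30, Pow(403, 2))) = Add(Add(3242499, Mul(700, 138)), Mul(-30, 162409)) = Add(Add(3242499, 96600), -4872270) = Add(3339099, -4872270) = -1533171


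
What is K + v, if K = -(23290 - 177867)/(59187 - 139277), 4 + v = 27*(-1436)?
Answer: -3105724417/80090 ≈ -38778.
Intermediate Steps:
v = -38776 (v = -4 + 27*(-1436) = -4 - 38772 = -38776)
K = -154577/80090 (K = -(-154577)/(-80090) = -(-154577)*(-1)/80090 = -1*154577/80090 = -154577/80090 ≈ -1.9300)
K + v = -154577/80090 - 38776 = -3105724417/80090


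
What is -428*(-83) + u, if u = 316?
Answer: 35840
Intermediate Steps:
-428*(-83) + u = -428*(-83) + 316 = 35524 + 316 = 35840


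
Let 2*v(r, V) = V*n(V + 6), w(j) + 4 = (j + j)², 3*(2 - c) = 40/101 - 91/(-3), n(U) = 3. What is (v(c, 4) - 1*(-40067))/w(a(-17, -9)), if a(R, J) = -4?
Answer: 40073/60 ≈ 667.88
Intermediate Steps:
c = -7493/909 (c = 2 - (40/101 - 91/(-3))/3 = 2 - (40*(1/101) - 91*(-⅓))/3 = 2 - (40/101 + 91/3)/3 = 2 - ⅓*9311/303 = 2 - 9311/909 = -7493/909 ≈ -8.2431)
w(j) = -4 + 4*j² (w(j) = -4 + (j + j)² = -4 + (2*j)² = -4 + 4*j²)
v(r, V) = 3*V/2 (v(r, V) = (V*3)/2 = (3*V)/2 = 3*V/2)
(v(c, 4) - 1*(-40067))/w(a(-17, -9)) = ((3/2)*4 - 1*(-40067))/(-4 + 4*(-4)²) = (6 + 40067)/(-4 + 4*16) = 40073/(-4 + 64) = 40073/60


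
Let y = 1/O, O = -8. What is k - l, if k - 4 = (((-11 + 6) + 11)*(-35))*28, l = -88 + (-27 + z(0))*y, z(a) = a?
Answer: -46331/8 ≈ -5791.4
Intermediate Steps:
y = -⅛ (y = 1/(-8) = -⅛ ≈ -0.12500)
l = -677/8 (l = -88 + (-27 + 0)*(-⅛) = -88 - 27*(-⅛) = -88 + 27/8 = -677/8 ≈ -84.625)
k = -5876 (k = 4 + (((-11 + 6) + 11)*(-35))*28 = 4 + ((-5 + 11)*(-35))*28 = 4 + (6*(-35))*28 = 4 - 210*28 = 4 - 5880 = -5876)
k - l = -5876 - 1*(-677/8) = -5876 + 677/8 = -46331/8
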